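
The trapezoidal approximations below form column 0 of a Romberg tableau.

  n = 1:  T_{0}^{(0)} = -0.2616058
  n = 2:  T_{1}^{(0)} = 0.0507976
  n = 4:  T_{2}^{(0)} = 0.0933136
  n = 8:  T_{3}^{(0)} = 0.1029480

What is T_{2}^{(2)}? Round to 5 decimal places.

0.10432

Richardson extrapolation on the trapezoidal column (denominator 4−1=3):
T_{1}^{(1)} = 0.0507976 + (0.0507976 − (-0.2616058))/3 = 0.1549321
T_{2}^{(1)} = 0.0933136 + (0.0933136 − 0.0507976)/3 = 0.1074856
T_{2}^{(2)} = 0.1074856 + (0.1074856 − 0.1549321)/15 = 0.1043225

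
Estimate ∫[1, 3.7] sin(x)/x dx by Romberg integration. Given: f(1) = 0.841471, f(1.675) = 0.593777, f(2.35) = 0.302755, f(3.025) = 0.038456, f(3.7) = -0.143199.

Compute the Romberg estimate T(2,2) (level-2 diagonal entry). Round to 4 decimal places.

T(0,0) (trapezoid, 1 panel, h=2.7000): 0.942667
T(1,0) (trapezoid, 2 panels, h=1.3500): 0.880053
T(2,0) (trapezoid, 4 panels, h=0.6750): 0.866784
T(1,1) = 0.880053 + (0.880053 − 0.942667)/3 = 0.859182
T(2,1) = 0.866784 + (0.866784 − 0.880053)/3 = 0.862361
T(2,2) = 0.862361 + (0.862361 − 0.859182)/15 = 0.862573

0.8626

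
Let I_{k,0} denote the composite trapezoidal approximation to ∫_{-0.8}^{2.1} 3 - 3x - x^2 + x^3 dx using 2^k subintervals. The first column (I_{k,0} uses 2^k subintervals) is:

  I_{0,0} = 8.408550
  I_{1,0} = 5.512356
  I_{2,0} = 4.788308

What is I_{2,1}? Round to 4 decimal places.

4.5470

I_{2,1} = 4.788308 + (4.788308 − 5.512356)/3 = 4.546959
(Column j=1 coincides with Simpson's rule on the same nodes.)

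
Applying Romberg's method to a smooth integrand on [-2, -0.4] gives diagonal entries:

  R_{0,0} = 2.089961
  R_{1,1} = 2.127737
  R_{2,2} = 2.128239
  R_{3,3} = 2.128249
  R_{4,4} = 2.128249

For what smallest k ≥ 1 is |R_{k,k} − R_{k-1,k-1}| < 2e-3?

k = 2

|R_{1,1} − R_{0,0}| = 0.037776 ≥ 2e-3
|R_{2,2} − R_{1,1}| = 0.000502 < 2e-3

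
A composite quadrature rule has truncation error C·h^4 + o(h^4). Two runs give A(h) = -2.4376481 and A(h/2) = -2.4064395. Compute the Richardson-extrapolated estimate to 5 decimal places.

-2.40436

The leading error scales as h^4; refining by a factor of 2 reduces it by 2^4 = 16.
Extrapolated value = (16·A(h/2) − A(h)) / (16 − 1)
= (16·(-2.4064395) − (-2.4376481)) / 15
= -36.0653839 / 15 = -2.4043589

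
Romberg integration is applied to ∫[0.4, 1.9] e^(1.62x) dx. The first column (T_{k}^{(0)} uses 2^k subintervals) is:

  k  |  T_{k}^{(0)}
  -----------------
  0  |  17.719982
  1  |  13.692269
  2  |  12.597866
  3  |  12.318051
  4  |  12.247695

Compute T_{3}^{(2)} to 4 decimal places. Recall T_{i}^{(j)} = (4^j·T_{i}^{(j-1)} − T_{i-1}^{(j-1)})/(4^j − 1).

Richardson extrapolation on the trapezoidal column (denominator 4−1=3):
T_{2}^{(1)} = 12.597866 + (12.597866 − 13.692269)/3 = 12.233065
T_{3}^{(1)} = 12.318051 + (12.318051 − 12.597866)/3 = 12.224779
T_{3}^{(2)} = (16·12.224779 − 12.233065) / 15 = 12.224227

12.2242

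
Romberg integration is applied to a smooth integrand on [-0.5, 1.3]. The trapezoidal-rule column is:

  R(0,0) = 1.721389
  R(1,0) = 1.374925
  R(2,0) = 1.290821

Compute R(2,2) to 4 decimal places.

Richardson extrapolation on the trapezoidal column (denominator 4−1=3):
R(1,1) = (4·1.374925 − 1.721389) / 3 = 1.259437
R(2,1) = 1.290821 + (1.290821 − 1.374925)/3 = 1.262786
R(2,2) = (16·1.262786 − 1.259437) / 15 = 1.263009
(Column j=1 coincides with Simpson's rule on the same nodes.)

1.2630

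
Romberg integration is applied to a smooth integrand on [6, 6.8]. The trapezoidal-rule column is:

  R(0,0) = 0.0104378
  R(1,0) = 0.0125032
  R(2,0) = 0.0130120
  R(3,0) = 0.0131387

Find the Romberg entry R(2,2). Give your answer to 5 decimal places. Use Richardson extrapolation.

R(1,1) = 0.0125032 + (0.0125032 − 0.0104378)/3 = 0.0131917
R(2,1) = 0.0130120 + (0.0130120 − 0.0125032)/3 = 0.0131816
R(2,2) = 0.0131816 + (0.0131816 − 0.0131917)/15 = 0.0131809
(Column j=1 coincides with Simpson's rule on the same nodes.)

0.01318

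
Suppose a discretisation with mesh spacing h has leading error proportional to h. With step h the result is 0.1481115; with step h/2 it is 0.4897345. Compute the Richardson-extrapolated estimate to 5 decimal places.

0.83136

Extrapolated value = (2·A(h/2) − A(h)) / (2 − 1)
= (2·0.4897345 − 0.1481115) / 1
= 0.8313575 / 1 = 0.8313575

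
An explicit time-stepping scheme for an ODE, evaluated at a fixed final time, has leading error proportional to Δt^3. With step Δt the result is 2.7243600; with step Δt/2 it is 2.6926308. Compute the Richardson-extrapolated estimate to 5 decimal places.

2.68810

Extrapolated value = (8·A(Δt/2) − A(Δt)) / (8 − 1)
= (8·2.6926308 − 2.7243600) / 7
= 18.8166864 / 7 = 2.6880981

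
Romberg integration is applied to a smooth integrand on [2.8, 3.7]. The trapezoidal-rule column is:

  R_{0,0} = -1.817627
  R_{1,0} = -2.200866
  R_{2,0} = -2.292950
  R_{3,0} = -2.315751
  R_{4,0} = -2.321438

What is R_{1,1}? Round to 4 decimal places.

-2.3286

Richardson extrapolation on the trapezoidal column (denominator 4−1=3):
R_{1,1} = -2.200866 + (-2.200866 − (-1.817627))/3 = -2.328612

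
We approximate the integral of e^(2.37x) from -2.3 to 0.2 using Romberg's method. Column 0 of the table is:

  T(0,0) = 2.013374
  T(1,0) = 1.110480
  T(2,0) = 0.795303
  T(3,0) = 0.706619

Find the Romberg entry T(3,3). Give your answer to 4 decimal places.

T(1,1) = 1.110480 + (1.110480 − 2.013374)/3 = 0.809515
T(2,1) = 0.795303 + (0.795303 − 1.110480)/3 = 0.690244
T(3,1) = 0.706619 + (0.706619 − 0.795303)/3 = 0.677058
T(2,2) = (16·0.690244 − 0.809515) / 15 = 0.682293
T(3,2) = 0.677058 + (0.677058 − 0.690244)/15 = 0.676179
T(3,3) = 0.676179 + (0.676179 − 0.682293)/63 = 0.676082

0.6761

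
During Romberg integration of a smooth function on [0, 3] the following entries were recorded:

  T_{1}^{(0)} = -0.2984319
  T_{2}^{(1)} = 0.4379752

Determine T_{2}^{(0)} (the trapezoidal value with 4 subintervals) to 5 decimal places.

0.25387

From T_{2}^{(1)} = (4·T_{2}^{(0)} − T_{1}^{(0)})/3, solve for T_{2}^{(0)}:
4·T_{2}^{(0)} = 3·0.4379752 + (-0.2984319) = 1.0154937
T_{2}^{(0)} = 0.2538734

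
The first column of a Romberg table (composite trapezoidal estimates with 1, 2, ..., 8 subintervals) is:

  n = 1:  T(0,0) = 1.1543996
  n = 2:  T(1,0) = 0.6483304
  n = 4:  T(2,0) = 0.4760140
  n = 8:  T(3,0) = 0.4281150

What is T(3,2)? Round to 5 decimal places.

Richardson extrapolation on the trapezoidal column (denominator 4−1=3):
T(2,1) = 0.4760140 + (0.4760140 − 0.6483304)/3 = 0.4185752
T(3,1) = (4·0.4281150 − 0.4760140) / 3 = 0.4121487
T(3,2) = (16·0.4121487 − 0.4185752) / 15 = 0.4117203

0.41172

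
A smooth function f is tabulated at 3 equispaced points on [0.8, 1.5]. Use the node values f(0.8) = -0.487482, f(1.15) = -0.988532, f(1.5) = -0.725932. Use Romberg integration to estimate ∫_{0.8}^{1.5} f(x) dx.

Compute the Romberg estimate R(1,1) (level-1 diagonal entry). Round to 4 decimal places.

R(0,0) (trapezoid, 1 panel, h=0.7000): -0.424695
R(1,0) (trapezoid, 2 panels, h=0.3500): -0.558334
R(1,1) = -0.558334 + (-0.558334 − (-0.424695))/3 = -0.602880

-0.6029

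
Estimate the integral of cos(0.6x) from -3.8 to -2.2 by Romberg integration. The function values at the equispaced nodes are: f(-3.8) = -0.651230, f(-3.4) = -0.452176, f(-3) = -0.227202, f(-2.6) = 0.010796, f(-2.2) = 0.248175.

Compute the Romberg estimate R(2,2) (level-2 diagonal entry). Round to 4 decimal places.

-0.3497

R(0,0) (trapezoid, 1 panel, h=1.6000): -0.322444
R(1,0) (trapezoid, 2 panels, h=0.8000): -0.342984
R(2,0) (trapezoid, 4 panels, h=0.4000): -0.348044
R(1,1) = -0.342984 + (-0.342984 − (-0.322444))/3 = -0.349831
R(2,1) = -0.348044 + (-0.348044 − (-0.342984))/3 = -0.349731
R(2,2) = -0.349731 + (-0.349731 − (-0.349831))/15 = -0.349724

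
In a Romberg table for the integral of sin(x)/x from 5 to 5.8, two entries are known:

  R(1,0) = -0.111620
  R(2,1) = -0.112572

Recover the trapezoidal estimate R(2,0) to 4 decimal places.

-0.1123

From R(2,1) = (4·R(2,0) − R(1,0))/3, solve for R(2,0):
4·R(2,0) = 3·(-0.112572) + (-0.111620) = -0.449336
R(2,0) = -0.112334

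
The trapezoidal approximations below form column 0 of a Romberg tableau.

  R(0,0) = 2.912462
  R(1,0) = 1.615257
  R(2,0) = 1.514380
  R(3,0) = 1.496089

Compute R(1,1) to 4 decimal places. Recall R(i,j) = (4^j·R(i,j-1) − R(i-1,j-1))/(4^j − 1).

R(1,1) = (4·1.615257 − 2.912462) / 3 = 1.182855
(Column j=1 coincides with Simpson's rule on the same nodes.)

1.1829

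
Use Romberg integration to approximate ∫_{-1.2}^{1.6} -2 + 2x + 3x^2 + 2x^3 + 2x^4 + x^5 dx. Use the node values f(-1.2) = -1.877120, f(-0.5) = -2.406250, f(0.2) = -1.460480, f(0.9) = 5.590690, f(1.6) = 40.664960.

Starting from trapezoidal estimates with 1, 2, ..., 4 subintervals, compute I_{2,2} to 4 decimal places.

I_{0,0} (trapezoid, 1 panel, h=2.8000): 54.302976
I_{1,0} (trapezoid, 2 panels, h=1.4000): 25.106816
I_{2,0} (trapezoid, 4 panels, h=0.7000): 14.782516
I_{1,1} = 25.106816 + (25.106816 − 54.302976)/3 = 15.374763
I_{2,1} = 14.782516 + (14.782516 − 25.106816)/3 = 11.341083
I_{2,2} = 11.341083 + (11.341083 − 15.374763)/15 = 11.072171

11.0722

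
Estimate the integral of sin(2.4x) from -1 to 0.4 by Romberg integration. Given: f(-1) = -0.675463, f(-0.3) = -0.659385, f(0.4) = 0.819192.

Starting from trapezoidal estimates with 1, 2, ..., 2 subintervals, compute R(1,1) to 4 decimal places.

-0.5819

R(0,0) (trapezoid, 1 panel, h=1.4000): 0.100610
R(1,0) (trapezoid, 2 panels, h=0.7000): -0.411264
R(1,1) = -0.411264 + (-0.411264 − 0.100610)/3 = -0.581889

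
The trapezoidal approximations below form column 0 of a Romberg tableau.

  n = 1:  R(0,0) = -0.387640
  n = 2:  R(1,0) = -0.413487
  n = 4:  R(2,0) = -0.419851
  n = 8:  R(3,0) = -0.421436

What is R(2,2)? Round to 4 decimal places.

-0.4220

Richardson extrapolation on the trapezoidal column (denominator 4−1=3):
R(1,1) = (4·(-0.413487) − (-0.387640)) / 3 = -0.422103
R(2,1) = (4·(-0.419851) − (-0.413487)) / 3 = -0.421972
R(2,2) = -0.421972 + (-0.421972 − (-0.422103))/15 = -0.421963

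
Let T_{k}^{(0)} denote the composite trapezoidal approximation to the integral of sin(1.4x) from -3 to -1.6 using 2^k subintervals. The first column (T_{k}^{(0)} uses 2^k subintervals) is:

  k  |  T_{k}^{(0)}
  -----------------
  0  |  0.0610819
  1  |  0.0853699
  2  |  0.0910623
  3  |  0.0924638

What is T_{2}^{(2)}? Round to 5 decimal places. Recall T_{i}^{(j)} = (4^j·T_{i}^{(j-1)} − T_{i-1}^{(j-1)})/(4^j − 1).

0.09293

Richardson extrapolation on the trapezoidal column (denominator 4−1=3):
T_{1}^{(1)} = 0.0853699 + (0.0853699 − 0.0610819)/3 = 0.0934659
T_{2}^{(1)} = (4·0.0910623 − 0.0853699) / 3 = 0.0929598
T_{2}^{(2)} = 0.0929598 + (0.0929598 − 0.0934659)/15 = 0.0929261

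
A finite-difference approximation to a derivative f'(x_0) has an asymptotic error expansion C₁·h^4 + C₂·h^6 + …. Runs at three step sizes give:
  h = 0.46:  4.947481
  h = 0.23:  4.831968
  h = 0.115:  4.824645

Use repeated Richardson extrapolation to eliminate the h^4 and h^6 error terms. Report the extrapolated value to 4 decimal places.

First eliminate the h^4 term (factor 2^4 = 16):
  B₁ = (16·4.831968 − 4.947481)/15 = 4.824267
  B₂ = (16·4.824645 − 4.831968)/15 = 4.824157
Then eliminate the h^6 term (factor 2^6 = 64):
  (64·4.824157 − 4.824267)/63 = 4.824155

4.8242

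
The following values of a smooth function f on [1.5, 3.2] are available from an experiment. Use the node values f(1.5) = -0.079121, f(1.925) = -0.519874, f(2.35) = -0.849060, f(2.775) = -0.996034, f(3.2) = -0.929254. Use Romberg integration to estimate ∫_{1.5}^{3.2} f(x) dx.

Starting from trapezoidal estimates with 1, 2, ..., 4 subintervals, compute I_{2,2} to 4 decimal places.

I_{0,0} (trapezoid, 1 panel, h=1.7000): -0.857119
I_{1,0} (trapezoid, 2 panels, h=0.8500): -1.150260
I_{2,0} (trapezoid, 4 panels, h=0.4250): -1.219391
I_{1,1} = -1.150260 + (-1.150260 − (-0.857119))/3 = -1.247974
I_{2,1} = -1.219391 + (-1.219391 − (-1.150260))/3 = -1.242435
I_{2,2} = -1.242435 + (-1.242435 − (-1.247974))/15 = -1.242066

-1.2421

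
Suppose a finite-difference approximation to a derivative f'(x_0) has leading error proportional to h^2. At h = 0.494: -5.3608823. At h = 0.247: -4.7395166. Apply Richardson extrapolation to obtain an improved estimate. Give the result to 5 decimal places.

Extrapolated value = (4·A(h/2) − A(h)) / (4 − 1)
= (4·(-4.7395166) − (-5.3608823)) / 3
= -13.5971841 / 3 = -4.5323947

-4.53239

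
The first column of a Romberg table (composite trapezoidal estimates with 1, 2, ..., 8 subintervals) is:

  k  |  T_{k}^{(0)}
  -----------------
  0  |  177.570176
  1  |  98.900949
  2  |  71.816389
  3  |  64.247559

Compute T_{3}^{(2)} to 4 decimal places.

T_{2}^{(1)} = 71.816389 + (71.816389 − 98.900949)/3 = 62.788202
T_{3}^{(1)} = 64.247559 + (64.247559 − 71.816389)/3 = 61.724616
T_{3}^{(2)} = (16·61.724616 − 62.788202) / 15 = 61.653710

61.6537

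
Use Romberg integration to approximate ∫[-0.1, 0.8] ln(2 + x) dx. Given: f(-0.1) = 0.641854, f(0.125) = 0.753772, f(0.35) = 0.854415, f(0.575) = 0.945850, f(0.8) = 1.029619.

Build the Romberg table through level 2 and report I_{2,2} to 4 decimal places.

0.7634

I_{0,0} (trapezoid, 1 panel, h=0.9000): 0.752163
I_{1,0} (trapezoid, 2 panels, h=0.4500): 0.760568
I_{2,0} (trapezoid, 4 panels, h=0.2250): 0.762699
I_{1,1} = 0.760568 + (0.760568 − 0.752163)/3 = 0.763370
I_{2,1} = 0.762699 + (0.762699 − 0.760568)/3 = 0.763409
I_{2,2} = 0.763409 + (0.763409 − 0.763370)/15 = 0.763412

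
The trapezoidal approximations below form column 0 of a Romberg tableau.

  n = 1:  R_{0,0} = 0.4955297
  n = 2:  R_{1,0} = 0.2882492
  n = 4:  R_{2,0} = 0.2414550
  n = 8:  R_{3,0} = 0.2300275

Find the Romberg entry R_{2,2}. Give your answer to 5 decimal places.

0.22630

R_{1,1} = 0.2882492 + (0.2882492 − 0.4955297)/3 = 0.2191557
R_{2,1} = 0.2414550 + (0.2414550 − 0.2882492)/3 = 0.2258569
R_{2,2} = 0.2258569 + (0.2258569 − 0.2191557)/15 = 0.2263036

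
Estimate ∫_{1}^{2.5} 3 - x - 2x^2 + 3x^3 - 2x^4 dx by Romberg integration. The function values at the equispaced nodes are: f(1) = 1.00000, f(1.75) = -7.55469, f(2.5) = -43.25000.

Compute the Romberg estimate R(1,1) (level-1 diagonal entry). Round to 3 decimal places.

R(0,0) (trapezoid, 1 panel, h=1.5000): -31.68750
R(1,0) (trapezoid, 2 panels, h=0.7500): -21.50977
R(1,1) = -21.50977 + (-21.50977 − (-31.68750))/3 = -18.11719

-18.117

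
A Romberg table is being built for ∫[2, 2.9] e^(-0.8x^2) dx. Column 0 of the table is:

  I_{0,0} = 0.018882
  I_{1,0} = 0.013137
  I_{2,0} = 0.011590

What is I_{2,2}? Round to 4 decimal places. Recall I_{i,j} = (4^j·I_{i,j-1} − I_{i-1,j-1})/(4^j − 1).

I_{1,1} = (4·0.013137 − 0.018882) / 3 = 0.011222
I_{2,1} = (4·0.011590 − 0.013137) / 3 = 0.011074
I_{2,2} = 0.011074 + (0.011074 − 0.011222)/15 = 0.011064

0.0111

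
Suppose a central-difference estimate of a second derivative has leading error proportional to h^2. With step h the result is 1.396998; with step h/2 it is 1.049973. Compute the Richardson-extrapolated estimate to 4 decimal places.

0.9343

The leading error scales as h^2; refining by a factor of 2 reduces it by 2^2 = 4.
Extrapolated value = (4·A(h/2) − A(h)) / (4 − 1)
= (4·1.049973 − 1.396998) / 3
= 2.802894 / 3 = 0.934298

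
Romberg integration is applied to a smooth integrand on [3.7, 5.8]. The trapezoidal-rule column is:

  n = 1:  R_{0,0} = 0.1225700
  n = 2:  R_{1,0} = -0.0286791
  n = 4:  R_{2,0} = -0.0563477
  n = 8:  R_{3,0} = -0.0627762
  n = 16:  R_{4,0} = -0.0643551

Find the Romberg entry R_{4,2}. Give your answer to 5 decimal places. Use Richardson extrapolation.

Richardson extrapolation on the trapezoidal column (denominator 4−1=3):
R_{3,1} = -0.0627762 + (-0.0627762 − (-0.0563477))/3 = -0.0649190
R_{4,1} = (4·(-0.0643551) − (-0.0627762)) / 3 = -0.0648814
R_{4,2} = (16·(-0.0648814) − (-0.0649190)) / 15 = -0.0648789
(Column j=1 coincides with Simpson's rule on the same nodes.)

-0.06488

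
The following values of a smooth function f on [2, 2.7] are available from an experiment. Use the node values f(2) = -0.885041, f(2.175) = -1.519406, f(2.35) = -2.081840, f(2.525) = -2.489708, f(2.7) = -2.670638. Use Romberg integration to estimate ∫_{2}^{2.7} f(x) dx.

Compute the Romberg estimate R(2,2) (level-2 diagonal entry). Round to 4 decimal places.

-1.3857

R(0,0) (trapezoid, 1 panel, h=0.7000): -1.244488
R(1,0) (trapezoid, 2 panels, h=0.3500): -1.350888
R(2,0) (trapezoid, 4 panels, h=0.1750): -1.377039
R(1,1) = -1.350888 + (-1.350888 − (-1.244488))/3 = -1.386355
R(2,1) = -1.377039 + (-1.377039 − (-1.350888))/3 = -1.385756
R(2,2) = -1.385756 + (-1.385756 − (-1.386355))/15 = -1.385716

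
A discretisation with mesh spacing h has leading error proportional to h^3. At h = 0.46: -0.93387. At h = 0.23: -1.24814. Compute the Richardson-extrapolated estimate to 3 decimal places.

-1.293

The leading error scales as h^3; refining by a factor of 2 reduces it by 2^3 = 8.
Extrapolated value = (8·A(h/2) − A(h)) / (8 − 1)
= (8·(-1.24814) − (-0.93387)) / 7
= -9.05125 / 7 = -1.29304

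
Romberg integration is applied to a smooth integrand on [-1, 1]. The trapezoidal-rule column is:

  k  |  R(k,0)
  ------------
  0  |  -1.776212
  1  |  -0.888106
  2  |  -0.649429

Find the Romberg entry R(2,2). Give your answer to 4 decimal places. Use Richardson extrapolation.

-0.5684

R(1,1) = -0.888106 + (-0.888106 − (-1.776212))/3 = -0.592071
R(2,1) = (4·(-0.649429) − (-0.888106)) / 3 = -0.569870
R(2,2) = (16·(-0.569870) − (-0.592071)) / 15 = -0.568390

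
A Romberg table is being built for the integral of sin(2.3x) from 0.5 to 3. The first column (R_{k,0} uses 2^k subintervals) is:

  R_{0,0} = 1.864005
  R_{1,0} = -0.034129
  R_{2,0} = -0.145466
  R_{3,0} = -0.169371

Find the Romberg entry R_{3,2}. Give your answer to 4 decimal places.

-0.1770

Richardson extrapolation on the trapezoidal column (denominator 4−1=3):
R_{2,1} = (4·(-0.145466) − (-0.034129)) / 3 = -0.182578
R_{3,1} = -0.169371 + (-0.169371 − (-0.145466))/3 = -0.177339
R_{3,2} = -0.177339 + (-0.177339 − (-0.182578))/15 = -0.176990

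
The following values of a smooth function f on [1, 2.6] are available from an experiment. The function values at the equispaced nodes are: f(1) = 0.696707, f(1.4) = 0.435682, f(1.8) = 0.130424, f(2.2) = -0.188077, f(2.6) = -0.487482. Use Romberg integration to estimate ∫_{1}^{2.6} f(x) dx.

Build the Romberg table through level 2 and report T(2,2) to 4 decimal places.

T(0,0) (trapezoid, 1 panel, h=1.6000): 0.167380
T(1,0) (trapezoid, 2 panels, h=0.8000): 0.188029
T(2,0) (trapezoid, 4 panels, h=0.4000): 0.193057
T(1,1) = 0.188029 + (0.188029 − 0.167380)/3 = 0.194912
T(2,1) = 0.193057 + (0.193057 − 0.188029)/3 = 0.194733
T(2,2) = 0.194733 + (0.194733 − 0.194912)/15 = 0.194721

0.1947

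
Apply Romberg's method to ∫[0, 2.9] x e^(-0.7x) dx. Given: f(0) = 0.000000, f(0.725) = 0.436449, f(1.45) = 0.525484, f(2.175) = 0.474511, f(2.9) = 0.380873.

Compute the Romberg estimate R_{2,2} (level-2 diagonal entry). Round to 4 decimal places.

1.2284

R_{0,0} (trapezoid, 1 panel, h=2.9000): 0.552266
R_{1,0} (trapezoid, 2 panels, h=1.4500): 1.038085
R_{2,0} (trapezoid, 4 panels, h=0.7250): 1.179488
R_{1,1} = 1.038085 + (1.038085 − 0.552266)/3 = 1.200025
R_{2,1} = 1.179488 + (1.179488 − 1.038085)/3 = 1.226622
R_{2,2} = 1.226622 + (1.226622 − 1.200025)/15 = 1.228395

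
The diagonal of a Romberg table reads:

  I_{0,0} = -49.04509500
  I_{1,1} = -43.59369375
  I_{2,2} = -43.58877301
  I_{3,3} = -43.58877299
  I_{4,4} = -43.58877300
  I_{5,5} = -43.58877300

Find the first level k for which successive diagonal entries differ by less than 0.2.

|I_{1,1} − I_{0,0}| = 5.45140125 ≥ 0.2
|I_{2,2} − I_{1,1}| = 0.00492074 < 0.2

k = 2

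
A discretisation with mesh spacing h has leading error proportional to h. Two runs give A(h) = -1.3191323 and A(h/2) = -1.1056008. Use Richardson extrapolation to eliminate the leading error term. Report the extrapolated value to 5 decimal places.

-0.89207

Extrapolated value = (2·A(h/2) − A(h)) / (2 − 1)
= (2·(-1.1056008) − (-1.3191323)) / 1
= -0.8920693 / 1 = -0.8920693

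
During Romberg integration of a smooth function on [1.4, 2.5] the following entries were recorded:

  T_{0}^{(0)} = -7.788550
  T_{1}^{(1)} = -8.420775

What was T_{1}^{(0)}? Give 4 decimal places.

From T_{1}^{(1)} = (4·T_{1}^{(0)} − T_{0}^{(0)})/3, solve for T_{1}^{(0)}:
4·T_{1}^{(0)} = 3·(-8.420775) + (-7.788550) = -33.050875
T_{1}^{(0)} = -8.262719

-8.2627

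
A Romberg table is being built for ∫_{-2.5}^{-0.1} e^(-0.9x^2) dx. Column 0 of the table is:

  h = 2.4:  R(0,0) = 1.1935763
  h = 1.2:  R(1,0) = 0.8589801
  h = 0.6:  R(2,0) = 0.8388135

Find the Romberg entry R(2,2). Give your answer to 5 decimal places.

0.83773

R(1,1) = 0.8589801 + (0.8589801 − 1.1935763)/3 = 0.7474480
R(2,1) = (4·0.8388135 − 0.8589801) / 3 = 0.8320913
R(2,2) = 0.8320913 + (0.8320913 − 0.7474480)/15 = 0.8377342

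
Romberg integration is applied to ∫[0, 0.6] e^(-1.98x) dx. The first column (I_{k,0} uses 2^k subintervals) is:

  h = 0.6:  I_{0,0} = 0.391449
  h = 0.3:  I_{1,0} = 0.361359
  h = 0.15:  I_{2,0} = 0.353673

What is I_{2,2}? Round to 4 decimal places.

I_{1,1} = 0.361359 + (0.361359 − 0.391449)/3 = 0.351329
I_{2,1} = (4·0.353673 − 0.361359) / 3 = 0.351111
I_{2,2} = 0.351111 + (0.351111 − 0.351329)/15 = 0.351096

0.3511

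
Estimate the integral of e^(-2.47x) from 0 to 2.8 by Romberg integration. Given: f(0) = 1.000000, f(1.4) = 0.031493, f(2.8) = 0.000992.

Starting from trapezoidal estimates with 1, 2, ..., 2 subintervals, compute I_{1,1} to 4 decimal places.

I_{0,0} (trapezoid, 1 panel, h=2.8000): 1.401389
I_{1,0} (trapezoid, 2 panels, h=1.4000): 0.744785
I_{1,1} = 0.744785 + (0.744785 − 1.401389)/3 = 0.525917

0.5259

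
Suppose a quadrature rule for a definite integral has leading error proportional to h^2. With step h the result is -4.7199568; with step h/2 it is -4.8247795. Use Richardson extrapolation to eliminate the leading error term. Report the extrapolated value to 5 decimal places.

-4.85972

The leading error scales as h^2; refining by a factor of 2 reduces it by 2^2 = 4.
Extrapolated value = (4·A(h/2) − A(h)) / (4 − 1)
= (4·(-4.8247795) − (-4.7199568)) / 3
= -14.5791612 / 3 = -4.8597204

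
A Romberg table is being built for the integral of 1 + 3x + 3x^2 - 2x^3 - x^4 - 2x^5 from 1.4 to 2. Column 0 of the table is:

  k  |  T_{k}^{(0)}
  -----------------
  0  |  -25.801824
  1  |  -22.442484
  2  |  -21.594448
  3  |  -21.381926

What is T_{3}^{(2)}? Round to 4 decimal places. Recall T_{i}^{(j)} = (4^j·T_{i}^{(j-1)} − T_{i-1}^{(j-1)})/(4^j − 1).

-21.3110

T_{2}^{(1)} = -21.594448 + (-21.594448 − (-22.442484))/3 = -21.311769
T_{3}^{(1)} = -21.381926 + (-21.381926 − (-21.594448))/3 = -21.311085
T_{3}^{(2)} = -21.311085 + (-21.311085 − (-21.311769))/15 = -21.311039
(Column j=1 coincides with Simpson's rule on the same nodes.)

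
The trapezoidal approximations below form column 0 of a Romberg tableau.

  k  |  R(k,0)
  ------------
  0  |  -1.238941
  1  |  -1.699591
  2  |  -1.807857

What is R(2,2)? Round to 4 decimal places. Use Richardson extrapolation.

Richardson extrapolation on the trapezoidal column (denominator 4−1=3):
R(1,1) = (4·(-1.699591) − (-1.238941)) / 3 = -1.853141
R(2,1) = (4·(-1.807857) − (-1.699591)) / 3 = -1.843946
R(2,2) = (16·(-1.843946) − (-1.853141)) / 15 = -1.843333

-1.8433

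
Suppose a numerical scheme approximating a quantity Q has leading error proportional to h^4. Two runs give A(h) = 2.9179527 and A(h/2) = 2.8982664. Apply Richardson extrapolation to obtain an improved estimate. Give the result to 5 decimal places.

2.89695

The leading error scales as h^4; refining by a factor of 2 reduces it by 2^4 = 16.
Extrapolated value = (16·A(h/2) − A(h)) / (16 − 1)
= (16·2.8982664 − 2.9179527) / 15
= 43.4543097 / 15 = 2.8969540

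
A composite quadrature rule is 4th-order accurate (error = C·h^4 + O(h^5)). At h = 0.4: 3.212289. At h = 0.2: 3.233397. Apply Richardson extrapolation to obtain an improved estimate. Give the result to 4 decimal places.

3.2348

The leading error scales as h^4; refining by a factor of 2 reduces it by 2^4 = 16.
Extrapolated value = (16·A(h/2) − A(h)) / (16 − 1)
= (16·3.233397 − 3.212289) / 15
= 48.522063 / 15 = 3.234804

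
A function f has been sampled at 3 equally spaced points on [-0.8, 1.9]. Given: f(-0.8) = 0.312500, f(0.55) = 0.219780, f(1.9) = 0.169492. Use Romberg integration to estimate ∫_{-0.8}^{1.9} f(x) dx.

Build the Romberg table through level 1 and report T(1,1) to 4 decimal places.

0.6125

T(0,0) (trapezoid, 1 panel, h=2.7000): 0.650689
T(1,0) (trapezoid, 2 panels, h=1.3500): 0.622048
T(1,1) = 0.622048 + (0.622048 − 0.650689)/3 = 0.612501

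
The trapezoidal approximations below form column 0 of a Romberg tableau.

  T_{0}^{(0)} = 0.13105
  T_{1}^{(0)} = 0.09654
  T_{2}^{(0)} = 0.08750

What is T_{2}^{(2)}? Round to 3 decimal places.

0.084

Richardson extrapolation on the trapezoidal column (denominator 4−1=3):
T_{1}^{(1)} = (4·0.09654 − 0.13105) / 3 = 0.08504
T_{2}^{(1)} = (4·0.08750 − 0.09654) / 3 = 0.08449
T_{2}^{(2)} = 0.08449 + (0.08449 − 0.08504)/15 = 0.08445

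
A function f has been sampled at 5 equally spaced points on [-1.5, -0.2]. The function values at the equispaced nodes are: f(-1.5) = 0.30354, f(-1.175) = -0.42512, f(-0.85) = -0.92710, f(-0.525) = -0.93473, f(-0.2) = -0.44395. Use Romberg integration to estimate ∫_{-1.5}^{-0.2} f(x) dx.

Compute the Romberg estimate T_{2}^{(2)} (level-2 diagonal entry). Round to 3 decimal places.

-0.803

T_{0}^{(0)} (trapezoid, 1 panel, h=1.3000): -0.09127
T_{1}^{(0)} (trapezoid, 2 panels, h=0.6500): -0.64825
T_{2}^{(0)} (trapezoid, 4 panels, h=0.3250): -0.76608
T_{1}^{(1)} = -0.64825 + (-0.64825 − (-0.09127))/3 = -0.83391
T_{2}^{(1)} = -0.76608 + (-0.76608 − (-0.64825))/3 = -0.80536
T_{2}^{(2)} = -0.80536 + (-0.80536 − (-0.83391))/15 = -0.80346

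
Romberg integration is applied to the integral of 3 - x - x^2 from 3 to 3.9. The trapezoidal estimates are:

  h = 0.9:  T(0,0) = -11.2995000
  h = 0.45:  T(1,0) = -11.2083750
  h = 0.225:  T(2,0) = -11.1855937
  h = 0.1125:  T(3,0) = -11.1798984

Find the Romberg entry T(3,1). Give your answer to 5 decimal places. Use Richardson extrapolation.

Richardson extrapolation on the trapezoidal column (denominator 4−1=3):
T(3,1) = (4·(-11.1798984) − (-11.1855937)) / 3 = -11.1780000
(Column j=1 coincides with Simpson's rule on the same nodes.)

-11.17800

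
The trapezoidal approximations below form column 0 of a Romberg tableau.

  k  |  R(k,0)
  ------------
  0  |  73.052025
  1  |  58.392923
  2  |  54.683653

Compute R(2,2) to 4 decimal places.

Richardson extrapolation on the trapezoidal column (denominator 4−1=3):
R(1,1) = 58.392923 + (58.392923 − 73.052025)/3 = 53.506556
R(2,1) = (4·54.683653 − 58.392923) / 3 = 53.447230
R(2,2) = (16·53.447230 − 53.506556) / 15 = 53.443275

53.4433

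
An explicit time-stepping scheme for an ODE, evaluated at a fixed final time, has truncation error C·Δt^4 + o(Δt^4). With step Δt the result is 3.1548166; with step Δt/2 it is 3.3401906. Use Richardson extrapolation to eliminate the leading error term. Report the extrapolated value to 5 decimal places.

3.35255

Extrapolated value = (16·A(Δt/2) − A(Δt)) / (16 − 1)
= (16·3.3401906 − 3.1548166) / 15
= 50.2882330 / 15 = 3.3525489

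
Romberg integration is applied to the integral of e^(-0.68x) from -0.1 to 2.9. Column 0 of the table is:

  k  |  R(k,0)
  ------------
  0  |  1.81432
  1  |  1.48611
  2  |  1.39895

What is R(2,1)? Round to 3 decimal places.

R(2,1) = (4·1.39895 − 1.48611) / 3 = 1.36990

1.370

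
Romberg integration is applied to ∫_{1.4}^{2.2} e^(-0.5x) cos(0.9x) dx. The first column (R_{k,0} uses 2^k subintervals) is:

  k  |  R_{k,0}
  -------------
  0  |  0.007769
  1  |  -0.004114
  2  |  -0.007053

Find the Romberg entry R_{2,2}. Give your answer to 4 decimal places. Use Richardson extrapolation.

Richardson extrapolation on the trapezoidal column (denominator 4−1=3):
R_{1,1} = (4·(-0.004114) − 0.007769) / 3 = -0.008075
R_{2,1} = -0.007053 + (-0.007053 − (-0.004114))/3 = -0.008033
R_{2,2} = -0.008033 + (-0.008033 − (-0.008075))/15 = -0.008030

-0.0080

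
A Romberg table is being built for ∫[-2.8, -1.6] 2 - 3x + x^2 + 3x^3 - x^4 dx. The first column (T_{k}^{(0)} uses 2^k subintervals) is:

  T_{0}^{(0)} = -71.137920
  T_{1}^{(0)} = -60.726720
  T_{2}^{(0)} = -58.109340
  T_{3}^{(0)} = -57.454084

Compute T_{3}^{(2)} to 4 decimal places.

-57.2356

Richardson extrapolation on the trapezoidal column (denominator 4−1=3):
T_{2}^{(1)} = -58.109340 + (-58.109340 − (-60.726720))/3 = -57.236880
T_{3}^{(1)} = (4·(-57.454084) − (-58.109340)) / 3 = -57.235665
T_{3}^{(2)} = -57.235665 + (-57.235665 − (-57.236880))/15 = -57.235584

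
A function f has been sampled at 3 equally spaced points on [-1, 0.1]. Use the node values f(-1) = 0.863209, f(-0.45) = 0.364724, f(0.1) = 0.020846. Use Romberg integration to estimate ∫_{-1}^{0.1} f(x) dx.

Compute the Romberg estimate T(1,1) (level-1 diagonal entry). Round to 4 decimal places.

0.4295

T(0,0) (trapezoid, 1 panel, h=1.1000): 0.486230
T(1,0) (trapezoid, 2 panels, h=0.5500): 0.443713
T(1,1) = 0.443713 + (0.443713 − 0.486230)/3 = 0.429541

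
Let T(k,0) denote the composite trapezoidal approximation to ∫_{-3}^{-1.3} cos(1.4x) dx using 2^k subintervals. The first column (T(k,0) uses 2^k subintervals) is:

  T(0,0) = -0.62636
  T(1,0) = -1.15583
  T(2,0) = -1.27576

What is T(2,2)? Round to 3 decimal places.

-1.315

Richardson extrapolation on the trapezoidal column (denominator 4−1=3):
T(1,1) = -1.15583 + (-1.15583 − (-0.62636))/3 = -1.33232
T(2,1) = -1.27576 + (-1.27576 − (-1.15583))/3 = -1.31574
T(2,2) = (16·(-1.31574) − (-1.33232)) / 15 = -1.31463
(Column j=1 coincides with Simpson's rule on the same nodes.)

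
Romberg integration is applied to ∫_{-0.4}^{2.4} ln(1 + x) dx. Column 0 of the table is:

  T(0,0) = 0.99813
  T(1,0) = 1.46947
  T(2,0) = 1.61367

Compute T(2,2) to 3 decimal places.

Richardson extrapolation on the trapezoidal column (denominator 4−1=3):
T(1,1) = 1.46947 + (1.46947 − 0.99813)/3 = 1.62658
T(2,1) = (4·1.61367 − 1.46947) / 3 = 1.66174
T(2,2) = 1.66174 + (1.66174 − 1.62658)/15 = 1.66408

1.664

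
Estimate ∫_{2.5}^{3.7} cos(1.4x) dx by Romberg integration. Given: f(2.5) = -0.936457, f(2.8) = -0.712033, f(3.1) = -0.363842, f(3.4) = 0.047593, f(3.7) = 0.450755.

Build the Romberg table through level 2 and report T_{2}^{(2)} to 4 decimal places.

-0.3870

T_{0}^{(0)} (trapezoid, 1 panel, h=1.2000): -0.291421
T_{1}^{(0)} (trapezoid, 2 panels, h=0.6000): -0.364016
T_{2}^{(0)} (trapezoid, 4 panels, h=0.3000): -0.381340
T_{1}^{(1)} = -0.364016 + (-0.364016 − (-0.291421))/3 = -0.388214
T_{2}^{(1)} = -0.381340 + (-0.381340 − (-0.364016))/3 = -0.387115
T_{2}^{(2)} = -0.387115 + (-0.387115 − (-0.388214))/15 = -0.387042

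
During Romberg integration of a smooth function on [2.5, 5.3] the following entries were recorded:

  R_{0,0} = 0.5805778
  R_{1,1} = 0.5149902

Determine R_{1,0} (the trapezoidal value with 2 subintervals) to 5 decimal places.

0.53139

From R_{1,1} = (4·R_{1,0} − R_{0,0})/3, solve for R_{1,0}:
4·R_{1,0} = 3·0.5149902 + 0.5805778 = 2.1255484
R_{1,0} = 0.5313871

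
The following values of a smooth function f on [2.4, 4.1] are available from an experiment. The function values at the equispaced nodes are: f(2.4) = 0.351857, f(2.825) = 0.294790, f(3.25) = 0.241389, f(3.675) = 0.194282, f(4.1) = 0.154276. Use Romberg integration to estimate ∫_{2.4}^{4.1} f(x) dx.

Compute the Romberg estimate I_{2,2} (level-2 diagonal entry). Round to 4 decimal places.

0.4173

I_{0,0} (trapezoid, 1 panel, h=1.7000): 0.430213
I_{1,0} (trapezoid, 2 panels, h=0.8500): 0.420287
I_{2,0} (trapezoid, 4 panels, h=0.4250): 0.417999
I_{1,1} = 0.420287 + (0.420287 − 0.430213)/3 = 0.416978
I_{2,1} = 0.417999 + (0.417999 − 0.420287)/3 = 0.417236
I_{2,2} = 0.417236 + (0.417236 − 0.416978)/15 = 0.417253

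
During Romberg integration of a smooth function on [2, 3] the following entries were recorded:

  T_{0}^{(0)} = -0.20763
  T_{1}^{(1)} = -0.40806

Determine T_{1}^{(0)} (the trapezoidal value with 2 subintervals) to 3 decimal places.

-0.358

From T_{1}^{(1)} = (4·T_{1}^{(0)} − T_{0}^{(0)})/3, solve for T_{1}^{(0)}:
4·T_{1}^{(0)} = 3·(-0.40806) + (-0.20763) = -1.43181
T_{1}^{(0)} = -0.35795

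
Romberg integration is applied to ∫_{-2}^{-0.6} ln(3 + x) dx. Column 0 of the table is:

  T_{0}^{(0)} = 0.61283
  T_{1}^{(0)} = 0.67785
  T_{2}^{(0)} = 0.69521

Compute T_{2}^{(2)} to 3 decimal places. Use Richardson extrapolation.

T_{1}^{(1)} = (4·0.67785 − 0.61283) / 3 = 0.69952
T_{2}^{(1)} = 0.69521 + (0.69521 − 0.67785)/3 = 0.70100
T_{2}^{(2)} = (16·0.70100 − 0.69952) / 15 = 0.70110

0.701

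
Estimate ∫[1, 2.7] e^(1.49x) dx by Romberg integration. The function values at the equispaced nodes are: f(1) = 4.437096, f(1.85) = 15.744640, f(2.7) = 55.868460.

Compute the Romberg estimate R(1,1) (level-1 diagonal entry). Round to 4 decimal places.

R(0,0) (trapezoid, 1 panel, h=1.7000): 51.259723
R(1,0) (trapezoid, 2 panels, h=0.8500): 39.012805
R(1,1) = 39.012805 + (39.012805 − 51.259723)/3 = 34.930499

34.9305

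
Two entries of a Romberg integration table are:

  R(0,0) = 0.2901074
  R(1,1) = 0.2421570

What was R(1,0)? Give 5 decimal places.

0.25414

From R(1,1) = (4·R(1,0) − R(0,0))/3, solve for R(1,0):
4·R(1,0) = 3·0.2421570 + 0.2901074 = 1.0165784
R(1,0) = 0.2541446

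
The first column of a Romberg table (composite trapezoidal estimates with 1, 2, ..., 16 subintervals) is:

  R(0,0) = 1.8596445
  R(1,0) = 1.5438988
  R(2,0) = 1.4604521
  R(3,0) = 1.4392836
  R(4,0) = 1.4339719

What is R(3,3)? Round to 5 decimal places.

Richardson extrapolation on the trapezoidal column (denominator 4−1=3):
R(1,1) = (4·1.5438988 − 1.8596445) / 3 = 1.4386502
R(2,1) = 1.4604521 + (1.4604521 − 1.5438988)/3 = 1.4326365
R(3,1) = (4·1.4392836 − 1.4604521) / 3 = 1.4322274
R(2,2) = (16·1.4326365 − 1.4386502) / 15 = 1.4322356
R(3,2) = (16·1.4322274 − 1.4326365) / 15 = 1.4322001
R(3,3) = 1.4322001 + (1.4322001 − 1.4322356)/63 = 1.4321995

1.43220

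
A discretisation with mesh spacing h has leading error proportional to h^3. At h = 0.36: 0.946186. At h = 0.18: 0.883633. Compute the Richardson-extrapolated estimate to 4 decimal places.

0.8747

The leading error scales as h^3; refining by a factor of 2 reduces it by 2^3 = 8.
Extrapolated value = (8·A(h/2) − A(h)) / (8 − 1)
= (8·0.883633 − 0.946186) / 7
= 6.122878 / 7 = 0.874697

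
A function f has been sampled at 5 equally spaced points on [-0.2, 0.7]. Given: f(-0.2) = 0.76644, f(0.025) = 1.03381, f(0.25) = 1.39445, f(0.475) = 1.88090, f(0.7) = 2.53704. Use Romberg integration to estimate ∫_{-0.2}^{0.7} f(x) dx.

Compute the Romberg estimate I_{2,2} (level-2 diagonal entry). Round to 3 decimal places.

1.331

I_{0,0} (trapezoid, 1 panel, h=0.9000): 1.48657
I_{1,0} (trapezoid, 2 panels, h=0.4500): 1.37079
I_{2,0} (trapezoid, 4 panels, h=0.2250): 1.34120
I_{1,1} = 1.37079 + (1.37079 − 1.48657)/3 = 1.33220
I_{2,1} = 1.34120 + (1.34120 − 1.37079)/3 = 1.33134
I_{2,2} = 1.33134 + (1.33134 − 1.33220)/15 = 1.33128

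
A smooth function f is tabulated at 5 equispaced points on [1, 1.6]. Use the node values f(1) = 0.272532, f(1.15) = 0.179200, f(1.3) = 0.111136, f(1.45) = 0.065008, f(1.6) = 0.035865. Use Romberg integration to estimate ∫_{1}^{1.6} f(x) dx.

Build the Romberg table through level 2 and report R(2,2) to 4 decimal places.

0.0754

R(0,0) (trapezoid, 1 panel, h=0.6000): 0.092519
R(1,0) (trapezoid, 2 panels, h=0.3000): 0.079600
R(2,0) (trapezoid, 4 panels, h=0.1500): 0.076431
R(1,1) = 0.079600 + (0.079600 − 0.092519)/3 = 0.075294
R(2,1) = 0.076431 + (0.076431 − 0.079600)/3 = 0.075375
R(2,2) = 0.075375 + (0.075375 − 0.075294)/15 = 0.075380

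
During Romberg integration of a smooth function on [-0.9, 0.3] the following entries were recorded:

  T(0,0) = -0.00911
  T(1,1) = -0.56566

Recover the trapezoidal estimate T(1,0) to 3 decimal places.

-0.427

From T(1,1) = (4·T(1,0) − T(0,0))/3, solve for T(1,0):
4·T(1,0) = 3·(-0.56566) + (-0.00911) = -1.70609
T(1,0) = -0.42652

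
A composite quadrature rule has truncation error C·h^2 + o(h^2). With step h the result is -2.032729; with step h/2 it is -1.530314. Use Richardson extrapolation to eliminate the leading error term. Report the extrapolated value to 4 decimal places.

Extrapolated value = (4·A(h/2) − A(h)) / (4 − 1)
= (4·(-1.530314) − (-2.032729)) / 3
= -4.088527 / 3 = -1.362842

-1.3628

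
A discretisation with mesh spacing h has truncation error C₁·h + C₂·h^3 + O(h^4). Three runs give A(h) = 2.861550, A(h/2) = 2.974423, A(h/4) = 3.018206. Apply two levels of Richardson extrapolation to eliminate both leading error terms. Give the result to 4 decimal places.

First eliminate the h term (factor 2^1 = 2):
  B₁ = (2·2.974423 − 2.861550)/1 = 3.087296
  B₂ = (2·3.018206 − 2.974423)/1 = 3.061989
Then eliminate the h^3 term (factor 2^3 = 8):
  (8·3.061989 − 3.087296)/7 = 3.058374

3.0584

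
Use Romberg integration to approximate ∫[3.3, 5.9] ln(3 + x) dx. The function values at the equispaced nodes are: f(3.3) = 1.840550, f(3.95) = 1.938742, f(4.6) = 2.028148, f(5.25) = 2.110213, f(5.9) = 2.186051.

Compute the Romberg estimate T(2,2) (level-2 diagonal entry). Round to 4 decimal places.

5.2604

T(0,0) (trapezoid, 1 panel, h=2.6000): 5.234581
T(1,0) (trapezoid, 2 panels, h=1.3000): 5.253883
T(2,0) (trapezoid, 4 panels, h=0.6500): 5.258762
T(1,1) = 5.253883 + (5.253883 − 5.234581)/3 = 5.260317
T(2,1) = 5.258762 + (5.258762 − 5.253883)/3 = 5.260388
T(2,2) = 5.260388 + (5.260388 − 5.260317)/15 = 5.260393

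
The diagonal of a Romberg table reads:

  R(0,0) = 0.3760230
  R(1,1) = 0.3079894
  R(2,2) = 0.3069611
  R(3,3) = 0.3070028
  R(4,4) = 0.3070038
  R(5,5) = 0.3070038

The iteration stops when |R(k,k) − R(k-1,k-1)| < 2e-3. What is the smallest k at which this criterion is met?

k = 2

|R(1,1) − R(0,0)| = 0.0680336 ≥ 2e-3
|R(2,2) − R(1,1)| = 0.0010283 < 2e-3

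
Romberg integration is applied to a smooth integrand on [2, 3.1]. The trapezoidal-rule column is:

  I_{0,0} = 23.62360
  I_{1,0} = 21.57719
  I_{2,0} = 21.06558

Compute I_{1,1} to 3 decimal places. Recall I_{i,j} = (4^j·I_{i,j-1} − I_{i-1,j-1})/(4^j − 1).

I_{1,1} = 21.57719 + (21.57719 − 23.62360)/3 = 20.89505

20.895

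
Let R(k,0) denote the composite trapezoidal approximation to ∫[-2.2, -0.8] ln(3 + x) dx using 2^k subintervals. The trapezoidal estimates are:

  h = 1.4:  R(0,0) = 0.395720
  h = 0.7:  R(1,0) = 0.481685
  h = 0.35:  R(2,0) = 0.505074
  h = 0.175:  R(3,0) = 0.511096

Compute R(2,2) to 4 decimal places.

0.5130

Richardson extrapolation on the trapezoidal column (denominator 4−1=3):
R(1,1) = 0.481685 + (0.481685 − 0.395720)/3 = 0.510340
R(2,1) = (4·0.505074 − 0.481685) / 3 = 0.512870
R(2,2) = 0.512870 + (0.512870 − 0.510340)/15 = 0.513039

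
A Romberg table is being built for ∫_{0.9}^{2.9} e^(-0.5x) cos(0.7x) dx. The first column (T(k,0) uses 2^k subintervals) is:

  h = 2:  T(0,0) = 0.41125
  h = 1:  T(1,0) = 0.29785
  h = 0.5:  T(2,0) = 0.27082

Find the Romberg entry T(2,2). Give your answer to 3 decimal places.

0.262

T(1,1) = 0.29785 + (0.29785 − 0.41125)/3 = 0.26005
T(2,1) = (4·0.27082 − 0.29785) / 3 = 0.26181
T(2,2) = (16·0.26181 − 0.26005) / 15 = 0.26193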